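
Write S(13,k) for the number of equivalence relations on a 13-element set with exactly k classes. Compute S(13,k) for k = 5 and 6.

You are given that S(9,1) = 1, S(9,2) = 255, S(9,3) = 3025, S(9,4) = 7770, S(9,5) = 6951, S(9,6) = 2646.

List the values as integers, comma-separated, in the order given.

@10  (10,2):255·2+1→511, (10,3):3025·3+255→9330, (10,4):7770·4+3025→34105, (10,5):6951·5+7770→42525, (10,6):2646·6+6951→22827
@11  (11,3):9330·3+511→28501, (11,4):34105·4+9330→145750, (11,5):42525·5+34105→246730, (11,6):22827·6+42525→179487
@12  (12,4):145750·4+28501→611501, (12,5):246730·5+145750→1379400, (12,6):179487·6+246730→1323652
@13  (13,5):1379400·5+611501→7508501, (13,6):1323652·6+1379400→9321312
Read S(13,5) = 7508501, S(13,6) = 9321312.

7508501, 9321312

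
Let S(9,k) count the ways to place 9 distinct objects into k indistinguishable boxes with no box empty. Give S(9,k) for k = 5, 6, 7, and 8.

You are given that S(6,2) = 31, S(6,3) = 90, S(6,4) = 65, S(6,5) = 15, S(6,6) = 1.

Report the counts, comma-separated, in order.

6951, 2646, 462, 36

r7: T_7,3=3×90+31=301; T_7,4=4×65+90=350; T_7,5=5×15+65=140; T_7,6=6×1+15=21; T_7,7=7×0+1=1
r8: T_8,4=4×350+301=1701; T_8,5=5×140+350=1050; T_8,6=6×21+140=266; T_8,7=7×1+21=28; T_8,8=8×0+1=1
r9: T_9,5=5×1050+1701=6951; T_9,6=6×266+1050=2646; T_9,7=7×28+266=462; T_9,8=8×1+28=36
Read S(9,5) = 6951, S(9,6) = 2646, S(9,7) = 462, S(9,8) = 36.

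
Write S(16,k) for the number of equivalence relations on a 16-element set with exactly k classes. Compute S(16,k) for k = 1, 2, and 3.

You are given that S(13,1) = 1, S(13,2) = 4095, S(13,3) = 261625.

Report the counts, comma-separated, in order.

1, 32767, 7141686

@14  (14,1):1·1+0→1, (14,2):4095·2+1→8191, (14,3):261625·3+4095→788970
@15  (15,1):1·1+0→1, (15,2):8191·2+1→16383, (15,3):788970·3+8191→2375101
@16  (16,1):1·1+0→1, (16,2):16383·2+1→32767, (16,3):2375101·3+16383→7141686
Read S(16,1) = 1, S(16,2) = 32767, S(16,3) = 7141686.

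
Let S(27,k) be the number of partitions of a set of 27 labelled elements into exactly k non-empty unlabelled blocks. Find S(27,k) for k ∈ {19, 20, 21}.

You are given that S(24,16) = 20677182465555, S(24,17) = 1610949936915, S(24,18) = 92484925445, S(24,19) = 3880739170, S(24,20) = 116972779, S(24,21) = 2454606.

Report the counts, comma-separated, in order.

229268487458010, 12246296312250, 495564056130

[25] T[25,17]:17*1610949936915+20677182465555=48063331393110 · T[25,18]:18*92484925445+1610949936915=3275678594925 · T[25,19]:19*3880739170+92484925445=166218969675 · T[25,20]:20*116972779+3880739170=6220194750 · T[25,21]:21*2454606+116972779=168519505
[26] T[26,18]:18*3275678594925+48063331393110=107025546101760 · T[26,19]:19*166218969675+3275678594925=6433839018750 · T[26,20]:20*6220194750+166218969675=290622864675 · T[26,21]:21*168519505+6220194750=9759104355
[27] T[27,19]:19*6433839018750+107025546101760=229268487458010 · T[27,20]:20*290622864675+6433839018750=12246296312250 · T[27,21]:21*9759104355+290622864675=495564056130
Read S(27,19) = 229268487458010, S(27,20) = 12246296312250, S(27,21) = 495564056130.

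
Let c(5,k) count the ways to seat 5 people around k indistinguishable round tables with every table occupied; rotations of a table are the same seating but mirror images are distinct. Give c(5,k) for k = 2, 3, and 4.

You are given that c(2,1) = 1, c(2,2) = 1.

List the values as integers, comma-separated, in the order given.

50, 35, 10

[3] T[3,1]:2*1+0=2 · T[3,2]:2*1+1=3 · T[3,3]:2*0+1=1
[4] T[4,1]:3*2+0=6 · T[4,2]:3*3+2=11 · T[4,3]:3*1+3=6 · T[4,4]:3*0+1=1
[5] T[5,2]:4*11+6=50 · T[5,3]:4*6+11=35 · T[5,4]:4*1+6=10
Read c(5,2) = 50, c(5,3) = 35, c(5,4) = 10.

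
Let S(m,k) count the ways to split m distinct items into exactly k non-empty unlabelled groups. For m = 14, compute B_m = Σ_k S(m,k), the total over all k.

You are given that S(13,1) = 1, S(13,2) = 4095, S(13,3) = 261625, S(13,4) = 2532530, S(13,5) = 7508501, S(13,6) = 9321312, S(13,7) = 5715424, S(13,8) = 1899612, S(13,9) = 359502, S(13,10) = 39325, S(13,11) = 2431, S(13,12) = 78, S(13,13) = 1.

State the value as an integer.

r14: T_14,1=1×1+0=1; T_14,2=2×4095+1=8191; T_14,3=3×261625+4095=788970; T_14,4=4×2532530+261625=10391745; T_14,5=5×7508501+2532530=40075035; T_14,6=6×9321312+7508501=63436373; T_14,7=7×5715424+9321312=49329280; T_14,8=8×1899612+5715424=20912320; T_14,9=9×359502+1899612=5135130; T_14,10=10×39325+359502=752752; T_14,11=11×2431+39325=66066; T_14,12=12×78+2431=3367; T_14,13=13×1+78=91; T_14,14=14×0+1=1
B_14 = ΣS(14,k) = 1+8191+788970+10391745+40075035+63436373+49329280+20912320+5135130+752752+66066+3367+91+1 = 190899322

190899322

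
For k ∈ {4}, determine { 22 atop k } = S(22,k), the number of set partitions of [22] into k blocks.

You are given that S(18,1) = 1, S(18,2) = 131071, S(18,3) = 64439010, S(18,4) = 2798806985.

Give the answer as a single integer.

[19] T[19,1]:1*1+0=1 · T[19,2]:2*131071+1=262143 · T[19,3]:3*64439010+131071=193448101 · T[19,4]:4*2798806985+64439010=11259666950
[20] T[20,2]:2*262143+1=524287 · T[20,3]:3*193448101+262143=580606446 · T[20,4]:4*11259666950+193448101=45232115901
[21] T[21,3]:3*580606446+524287=1742343625 · T[21,4]:4*45232115901+580606446=181509070050
[22] T[22,4]:4*181509070050+1742343625=727778623825
Read S(22,4) = 727778623825.

727778623825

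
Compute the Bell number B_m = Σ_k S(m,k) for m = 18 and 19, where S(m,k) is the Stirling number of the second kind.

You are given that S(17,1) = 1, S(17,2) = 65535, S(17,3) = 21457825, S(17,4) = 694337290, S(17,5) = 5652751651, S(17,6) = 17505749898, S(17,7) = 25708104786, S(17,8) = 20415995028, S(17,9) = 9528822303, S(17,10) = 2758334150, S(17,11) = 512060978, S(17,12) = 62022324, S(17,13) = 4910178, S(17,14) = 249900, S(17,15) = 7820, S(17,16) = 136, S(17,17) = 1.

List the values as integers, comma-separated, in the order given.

row 18: T[18][1]=1·1+0=1  T[18][2]=2·65535+1=131071  T[18][3]=3·21457825+65535=64439010  T[18][4]=4·694337290+21457825=2798806985  T[18][5]=5·5652751651+694337290=28958095545  T[18][6]=6·17505749898+5652751651=110687251039  T[18][7]=7·25708104786+17505749898=197462483400  T[18][8]=8·20415995028+25708104786=189036065010  T[18][9]=9·9528822303+20415995028=106175395755  T[18][10]=10·2758334150+9528822303=37112163803  T[18][11]=11·512060978+2758334150=8391004908  T[18][12]=12·62022324+512060978=1256328866  T[18][13]=13·4910178+62022324=125854638  T[18][14]=14·249900+4910178=8408778  T[18][15]=15·7820+249900=367200  T[18][16]=16·136+7820=9996  T[18][17]=17·1+136=153  T[18][18]=18·0+1=1
row 19: T[19][1]=1·1+0=1  T[19][2]=2·131071+1=262143  T[19][3]=3·64439010+131071=193448101  T[19][4]=4·2798806985+64439010=11259666950  T[19][5]=5·28958095545+2798806985=147589284710  T[19][6]=6·110687251039+28958095545=693081601779  T[19][7]=7·197462483400+110687251039=1492924634839  T[19][8]=8·189036065010+197462483400=1709751003480  T[19][9]=9·106175395755+189036065010=1144614626805  T[19][10]=10·37112163803+106175395755=477297033785  T[19][11]=11·8391004908+37112163803=129413217791  T[19][12]=12·1256328866+8391004908=23466951300  T[19][13]=13·125854638+1256328866=2892439160  T[19][14]=14·8408778+125854638=243577530  T[19][15]=15·367200+8408778=13916778  T[19][16]=16·9996+367200=527136  T[19][17]=17·153+9996=12597  T[19][18]=18·1+153=171  T[19][19]=19·0+1=1
B_18 = ΣS(18,k) = 1+131071+64439010+2798806985+28958095545+110687251039+197462483400+189036065010+106175395755+37112163803+8391004908+1256328866+125854638+8408778+367200+9996+153+1 = 682076806159
B_19 = ΣS(19,k) = 1+262143+193448101+11259666950+147589284710+693081601779+1492924634839+1709751003480+1144614626805+477297033785+129413217791+23466951300+2892439160+243577530+13916778+527136+12597+171+1 = 5832742205057

682076806159, 5832742205057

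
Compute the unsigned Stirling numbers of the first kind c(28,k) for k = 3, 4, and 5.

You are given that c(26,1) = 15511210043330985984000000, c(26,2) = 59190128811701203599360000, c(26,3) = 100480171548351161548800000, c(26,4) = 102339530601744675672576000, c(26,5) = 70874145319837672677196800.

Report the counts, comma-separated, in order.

[27] T[27,2]:26*59190128811701203599360000+15511210043330985984000000=1554454559147562279567360000 · T[27,3]:26*100480171548351161548800000+59190128811701203599360000=2671674589068831403868160000 · T[27,4]:26*102339530601744675672576000+100480171548351161548800000=2761307967193712729035776000 · T[27,5]:26*70874145319837672677196800+102339530601744675672576000=1945067308917524165279692800
[28] T[28,3]:27*2671674589068831403868160000+1554454559147562279567360000=73689668464006010184007680000 · T[28,4]:27*2761307967193712729035776000+2671674589068831403868160000=77226989703299075087834112000 · T[28,5]:27*1945067308917524165279692800+2761307967193712729035776000=55278125307966865191587481600
Read c(28,3) = 73689668464006010184007680000, c(28,4) = 77226989703299075087834112000, c(28,5) = 55278125307966865191587481600.

73689668464006010184007680000, 77226989703299075087834112000, 55278125307966865191587481600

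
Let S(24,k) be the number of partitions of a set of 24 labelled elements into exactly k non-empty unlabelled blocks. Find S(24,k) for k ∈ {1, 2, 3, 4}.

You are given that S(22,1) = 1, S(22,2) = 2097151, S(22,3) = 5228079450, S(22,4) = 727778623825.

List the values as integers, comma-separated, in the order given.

i=23: T(23,1)=0+1·1=1 | T(23,2)=1+2·2097151=4194303 | T(23,3)=2097151+3·5228079450=15686335501 | T(23,4)=5228079450+4·727778623825=2916342574750
i=24: T(24,1)=0+1·1=1 | T(24,2)=1+2·4194303=8388607 | T(24,3)=4194303+3·15686335501=47063200806 | T(24,4)=15686335501+4·2916342574750=11681056634501
Read S(24,1) = 1, S(24,2) = 8388607, S(24,3) = 47063200806, S(24,4) = 11681056634501.

1, 8388607, 47063200806, 11681056634501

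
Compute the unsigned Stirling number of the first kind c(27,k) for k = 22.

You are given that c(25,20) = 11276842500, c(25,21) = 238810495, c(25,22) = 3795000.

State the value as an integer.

i=26: T(26,21)=11276842500+25·238810495=17247104875 | T(26,22)=238810495+25·3795000=333685495
i=27: T(27,22)=17247104875+26·333685495=25922927745
Read c(27,22) = 25922927745.

25922927745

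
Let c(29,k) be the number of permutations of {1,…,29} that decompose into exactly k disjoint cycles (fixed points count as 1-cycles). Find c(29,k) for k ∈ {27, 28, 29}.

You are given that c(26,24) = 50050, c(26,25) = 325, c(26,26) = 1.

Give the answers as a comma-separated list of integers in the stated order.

[27] T[27,25]:26*325+50050=58500 · T[27,26]:26*1+325=351 · T[27,27]:26*0+1=1
[28] T[28,26]:27*351+58500=67977 · T[28,27]:27*1+351=378 · T[28,28]:27*0+1=1
[29] T[29,27]:28*378+67977=78561 · T[29,28]:28*1+378=406 · T[29,29]:28*0+1=1
Read c(29,27) = 78561, c(29,28) = 406, c(29,29) = 1.

78561, 406, 1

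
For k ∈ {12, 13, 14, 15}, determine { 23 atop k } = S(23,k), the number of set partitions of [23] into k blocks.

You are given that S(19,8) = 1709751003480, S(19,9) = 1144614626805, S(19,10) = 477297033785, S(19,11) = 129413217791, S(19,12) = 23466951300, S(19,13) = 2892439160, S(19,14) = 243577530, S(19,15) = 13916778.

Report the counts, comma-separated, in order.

1672162773483930, 401282560341390, 68629175807115, 8479404429331

@20  (20,9):1144614626805·9+1709751003480→12011282644725, (20,10):477297033785·10+1144614626805→5917584964655, (20,11):129413217791·11+477297033785→1900842429486, (20,12):23466951300·12+129413217791→411016633391, (20,13):2892439160·13+23466951300→61068660380, (20,14):243577530·14+2892439160→6302524580, (20,15):13916778·15+243577530→452329200
@21  (21,10):5917584964655·10+12011282644725→71187132291275, (21,11):1900842429486·11+5917584964655→26826851689001, (21,12):411016633391·12+1900842429486→6833042030178, (21,13):61068660380·13+411016633391→1204909218331, (21,14):6302524580·14+61068660380→149304004500, (21,15):452329200·15+6302524580→13087462580
@22  (22,11):26826851689001·11+71187132291275→366282500870286, (22,12):6833042030178·12+26826851689001→108823356051137, (22,13):1204909218331·13+6833042030178→22496861868481, (22,14):149304004500·14+1204909218331→3295165281331, (22,15):13087462580·15+149304004500→345615943200
@23  (23,12):108823356051137·12+366282500870286→1672162773483930, (23,13):22496861868481·13+108823356051137→401282560341390, (23,14):3295165281331·14+22496861868481→68629175807115, (23,15):345615943200·15+3295165281331→8479404429331
Read S(23,12) = 1672162773483930, S(23,13) = 401282560341390, S(23,14) = 68629175807115, S(23,15) = 8479404429331.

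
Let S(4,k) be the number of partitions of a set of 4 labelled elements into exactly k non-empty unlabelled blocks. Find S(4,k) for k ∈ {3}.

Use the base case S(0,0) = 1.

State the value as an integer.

6

row 1: T[1][1]=1·0+1=1
row 2: T[2][1]=1·1+0=1  T[2][2]=2·0+1=1
row 3: T[3][2]=2·1+1=3  T[3][3]=3·0+1=1
row 4: T[4][3]=3·1+3=6
Read S(4,3) = 6.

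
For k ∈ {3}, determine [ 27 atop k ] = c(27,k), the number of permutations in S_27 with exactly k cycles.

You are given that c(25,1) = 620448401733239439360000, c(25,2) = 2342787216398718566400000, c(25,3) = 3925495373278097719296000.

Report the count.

2671674589068831403868160000

row 26: T[26][2]=25·2342787216398718566400000+620448401733239439360000=59190128811701203599360000  T[26][3]=25·3925495373278097719296000+2342787216398718566400000=100480171548351161548800000
row 27: T[27][3]=26·100480171548351161548800000+59190128811701203599360000=2671674589068831403868160000
Read c(27,3) = 2671674589068831403868160000.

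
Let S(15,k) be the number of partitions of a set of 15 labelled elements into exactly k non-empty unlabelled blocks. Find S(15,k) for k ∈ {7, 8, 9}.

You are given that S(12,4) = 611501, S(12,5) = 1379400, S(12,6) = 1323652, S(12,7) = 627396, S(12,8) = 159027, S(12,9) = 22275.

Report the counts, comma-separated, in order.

408741333, 216627840, 67128490

@13  (13,5):1379400·5+611501→7508501, (13,6):1323652·6+1379400→9321312, (13,7):627396·7+1323652→5715424, (13,8):159027·8+627396→1899612, (13,9):22275·9+159027→359502
@14  (14,6):9321312·6+7508501→63436373, (14,7):5715424·7+9321312→49329280, (14,8):1899612·8+5715424→20912320, (14,9):359502·9+1899612→5135130
@15  (15,7):49329280·7+63436373→408741333, (15,8):20912320·8+49329280→216627840, (15,9):5135130·9+20912320→67128490
Read S(15,7) = 408741333, S(15,8) = 216627840, S(15,9) = 67128490.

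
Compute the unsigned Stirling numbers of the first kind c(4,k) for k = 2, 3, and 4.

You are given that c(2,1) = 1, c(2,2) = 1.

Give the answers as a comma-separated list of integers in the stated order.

row 3: T[3][1]=2·1+0=2  T[3][2]=2·1+1=3  T[3][3]=2·0+1=1
row 4: T[4][2]=3·3+2=11  T[4][3]=3·1+3=6  T[4][4]=3·0+1=1
Read c(4,2) = 11, c(4,3) = 6, c(4,4) = 1.

11, 6, 1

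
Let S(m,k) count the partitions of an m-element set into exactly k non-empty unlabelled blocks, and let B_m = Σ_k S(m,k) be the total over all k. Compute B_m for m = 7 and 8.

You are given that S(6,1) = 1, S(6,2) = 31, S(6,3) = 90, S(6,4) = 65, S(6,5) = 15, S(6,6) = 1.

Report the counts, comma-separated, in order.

row 7: T[7][1]=1·1+0=1  T[7][2]=2·31+1=63  T[7][3]=3·90+31=301  T[7][4]=4·65+90=350  T[7][5]=5·15+65=140  T[7][6]=6·1+15=21  T[7][7]=7·0+1=1
row 8: T[8][1]=1·1+0=1  T[8][2]=2·63+1=127  T[8][3]=3·301+63=966  T[8][4]=4·350+301=1701  T[8][5]=5·140+350=1050  T[8][6]=6·21+140=266  T[8][7]=7·1+21=28  T[8][8]=8·0+1=1
B_7 = ΣS(7,k) = 1+63+301+350+140+21+1 = 877
B_8 = ΣS(8,k) = 1+127+966+1701+1050+266+28+1 = 4140

877, 4140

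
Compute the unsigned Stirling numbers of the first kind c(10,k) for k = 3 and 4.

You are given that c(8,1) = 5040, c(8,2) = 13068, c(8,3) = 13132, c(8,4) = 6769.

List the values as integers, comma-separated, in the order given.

1172700, 723680

r9: T_9,2=8×13068+5040=109584; T_9,3=8×13132+13068=118124; T_9,4=8×6769+13132=67284
r10: T_10,3=9×118124+109584=1172700; T_10,4=9×67284+118124=723680
Read c(10,3) = 1172700, c(10,4) = 723680.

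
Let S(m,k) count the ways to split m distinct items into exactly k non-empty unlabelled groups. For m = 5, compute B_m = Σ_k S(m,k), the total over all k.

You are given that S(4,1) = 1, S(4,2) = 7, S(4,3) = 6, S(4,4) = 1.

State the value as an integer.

52

i=5: T(5,1)=0+1·1=1 | T(5,2)=1+2·7=15 | T(5,3)=7+3·6=25 | T(5,4)=6+4·1=10 | T(5,5)=1+5·0=1
B_5 = ΣS(5,k) = 1+15+25+10+1 = 52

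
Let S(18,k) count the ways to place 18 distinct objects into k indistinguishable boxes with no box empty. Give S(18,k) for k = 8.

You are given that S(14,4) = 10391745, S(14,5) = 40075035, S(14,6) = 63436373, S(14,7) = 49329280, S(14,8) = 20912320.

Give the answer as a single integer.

189036065010

i=15: T(15,5)=10391745+5·40075035=210766920 | T(15,6)=40075035+6·63436373=420693273 | T(15,7)=63436373+7·49329280=408741333 | T(15,8)=49329280+8·20912320=216627840
i=16: T(16,6)=210766920+6·420693273=2734926558 | T(16,7)=420693273+7·408741333=3281882604 | T(16,8)=408741333+8·216627840=2141764053
i=17: T(17,7)=2734926558+7·3281882604=25708104786 | T(17,8)=3281882604+8·2141764053=20415995028
i=18: T(18,8)=25708104786+8·20415995028=189036065010
Read S(18,8) = 189036065010.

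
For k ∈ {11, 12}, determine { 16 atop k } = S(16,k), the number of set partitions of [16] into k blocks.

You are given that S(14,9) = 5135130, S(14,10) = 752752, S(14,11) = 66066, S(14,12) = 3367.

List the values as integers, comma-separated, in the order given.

@15  (15,10):752752·10+5135130→12662650, (15,11):66066·11+752752→1479478, (15,12):3367·12+66066→106470
@16  (16,11):1479478·11+12662650→28936908, (16,12):106470·12+1479478→2757118
Read S(16,11) = 28936908, S(16,12) = 2757118.

28936908, 2757118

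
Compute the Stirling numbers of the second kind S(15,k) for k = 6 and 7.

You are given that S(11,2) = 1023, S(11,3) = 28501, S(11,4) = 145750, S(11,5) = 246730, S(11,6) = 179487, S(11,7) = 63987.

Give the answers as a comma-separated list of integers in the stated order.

420693273, 408741333

row 12: T[12][3]=3·28501+1023=86526  T[12][4]=4·145750+28501=611501  T[12][5]=5·246730+145750=1379400  T[12][6]=6·179487+246730=1323652  T[12][7]=7·63987+179487=627396
row 13: T[13][4]=4·611501+86526=2532530  T[13][5]=5·1379400+611501=7508501  T[13][6]=6·1323652+1379400=9321312  T[13][7]=7·627396+1323652=5715424
row 14: T[14][5]=5·7508501+2532530=40075035  T[14][6]=6·9321312+7508501=63436373  T[14][7]=7·5715424+9321312=49329280
row 15: T[15][6]=6·63436373+40075035=420693273  T[15][7]=7·49329280+63436373=408741333
Read S(15,6) = 420693273, S(15,7) = 408741333.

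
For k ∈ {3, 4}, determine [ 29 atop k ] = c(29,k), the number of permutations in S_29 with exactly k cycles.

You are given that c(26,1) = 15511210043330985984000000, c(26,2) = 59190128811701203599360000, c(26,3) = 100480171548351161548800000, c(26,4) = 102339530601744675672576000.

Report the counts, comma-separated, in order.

[27] T[27,1]:26*15511210043330985984000000+0=403291461126605635584000000 · T[27,2]:26*59190128811701203599360000+15511210043330985984000000=1554454559147562279567360000 · T[27,3]:26*100480171548351161548800000+59190128811701203599360000=2671674589068831403868160000 · T[27,4]:26*102339530601744675672576000+100480171548351161548800000=2761307967193712729035776000
[28] T[28,2]:27*1554454559147562279567360000+403291461126605635584000000=42373564558110787183902720000 · T[28,3]:27*2671674589068831403868160000+1554454559147562279567360000=73689668464006010184007680000 · T[28,4]:27*2761307967193712729035776000+2671674589068831403868160000=77226989703299075087834112000
[29] T[29,3]:28*73689668464006010184007680000+42373564558110787183902720000=2105684281550279072336117760000 · T[29,4]:28*77226989703299075087834112000+73689668464006010184007680000=2236045380156380112643362816000
Read c(29,3) = 2105684281550279072336117760000, c(29,4) = 2236045380156380112643362816000.

2105684281550279072336117760000, 2236045380156380112643362816000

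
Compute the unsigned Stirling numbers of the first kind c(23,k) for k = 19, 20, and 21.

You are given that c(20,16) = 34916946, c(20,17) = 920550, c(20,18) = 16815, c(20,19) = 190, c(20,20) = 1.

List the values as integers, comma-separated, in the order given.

116896626, 2240315, 30107

[21] T[21,17]:20*920550+34916946=53327946 · T[21,18]:20*16815+920550=1256850 · T[21,19]:20*190+16815=20615 · T[21,20]:20*1+190=210 · T[21,21]:20*0+1=1
[22] T[22,18]:21*1256850+53327946=79721796 · T[22,19]:21*20615+1256850=1689765 · T[22,20]:21*210+20615=25025 · T[22,21]:21*1+210=231
[23] T[23,19]:22*1689765+79721796=116896626 · T[23,20]:22*25025+1689765=2240315 · T[23,21]:22*231+25025=30107
Read c(23,19) = 116896626, c(23,20) = 2240315, c(23,21) = 30107.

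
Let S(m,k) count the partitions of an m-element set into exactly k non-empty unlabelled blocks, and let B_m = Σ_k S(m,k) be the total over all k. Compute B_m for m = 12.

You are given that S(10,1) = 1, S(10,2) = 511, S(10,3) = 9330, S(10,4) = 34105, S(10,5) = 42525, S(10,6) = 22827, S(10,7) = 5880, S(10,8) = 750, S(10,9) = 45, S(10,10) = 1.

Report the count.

4213597

@11  (11,1):1·1+0→1, (11,2):511·2+1→1023, (11,3):9330·3+511→28501, (11,4):34105·4+9330→145750, (11,5):42525·5+34105→246730, (11,6):22827·6+42525→179487, (11,7):5880·7+22827→63987, (11,8):750·8+5880→11880, (11,9):45·9+750→1155, (11,10):1·10+45→55, (11,11):0·11+1→1
@12  (12,1):1·1+0→1, (12,2):1023·2+1→2047, (12,3):28501·3+1023→86526, (12,4):145750·4+28501→611501, (12,5):246730·5+145750→1379400, (12,6):179487·6+246730→1323652, (12,7):63987·7+179487→627396, (12,8):11880·8+63987→159027, (12,9):1155·9+11880→22275, (12,10):55·10+1155→1705, (12,11):1·11+55→66, (12,12):0·12+1→1
B_12 = ΣS(12,k) = 1+2047+86526+611501+1379400+1323652+627396+159027+22275+1705+66+1 = 4213597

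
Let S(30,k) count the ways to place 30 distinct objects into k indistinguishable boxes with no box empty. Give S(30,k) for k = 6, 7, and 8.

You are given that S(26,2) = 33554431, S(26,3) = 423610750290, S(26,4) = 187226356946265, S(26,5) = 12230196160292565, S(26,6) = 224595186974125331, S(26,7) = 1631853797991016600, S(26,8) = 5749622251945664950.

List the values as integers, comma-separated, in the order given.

[27] T[27,3]:3*423610750290+33554431=1270865805301 · T[27,4]:4*187226356946265+423610750290=749329038535350 · T[27,5]:5*12230196160292565+187226356946265=61338207158409090 · T[27,6]:6*224595186974125331+12230196160292565=1359801318005044551 · T[27,7]:7*1631853797991016600+224595186974125331=11647571772911241531 · T[27,8]:8*5749622251945664950+1631853797991016600=47628831813556336200
[28] T[28,4]:4*749329038535350+1270865805301=2998587019946701 · T[28,5]:5*61338207158409090+749329038535350=307440364830580800 · T[28,6]:6*1359801318005044551+61338207158409090=8220146115188676396 · T[28,7]:7*11647571772911241531+1359801318005044551=82892803728383735268 · T[28,8]:8*47628831813556336200+11647571772911241531=392678226281361931131
[29] T[29,5]:5*307440364830580800+2998587019946701=1540200411172850701 · T[29,6]:6*8220146115188676396+307440364830580800=49628317055962639176 · T[29,7]:7*82892803728383735268+8220146115188676396=588469772213874823272 · T[29,8]:8*392678226281361931131+82892803728383735268=3224318613979279184316
[30] T[30,6]:6*49628317055962639176+1540200411172850701=299310102746948685757 · T[30,7]:7*588469772213874823272+49628317055962639176=4168916722553086402080 · T[30,8]:8*3224318613979279184316+588469772213874823272=26383018684048108297800
Read S(30,6) = 299310102746948685757, S(30,7) = 4168916722553086402080, S(30,8) = 26383018684048108297800.

299310102746948685757, 4168916722553086402080, 26383018684048108297800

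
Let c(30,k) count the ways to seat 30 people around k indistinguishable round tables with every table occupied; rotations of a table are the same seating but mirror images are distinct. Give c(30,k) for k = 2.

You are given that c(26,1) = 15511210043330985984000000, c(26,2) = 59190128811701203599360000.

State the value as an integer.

i=27: T(27,1)=0+26·15511210043330985984000000=403291461126605635584000000 | T(27,2)=15511210043330985984000000+26·59190128811701203599360000=1554454559147562279567360000
i=28: T(28,1)=0+27·403291461126605635584000000=10888869450418352160768000000 | T(28,2)=403291461126605635584000000+27·1554454559147562279567360000=42373564558110787183902720000
i=29: T(29,1)=0+28·10888869450418352160768000000=304888344611713860501504000000 | T(29,2)=10888869450418352160768000000+28·42373564558110787183902720000=1197348677077520393310044160000
i=30: T(30,2)=304888344611713860501504000000+29·1197348677077520393310044160000=35027999979859805266492784640000
Read c(30,2) = 35027999979859805266492784640000.

35027999979859805266492784640000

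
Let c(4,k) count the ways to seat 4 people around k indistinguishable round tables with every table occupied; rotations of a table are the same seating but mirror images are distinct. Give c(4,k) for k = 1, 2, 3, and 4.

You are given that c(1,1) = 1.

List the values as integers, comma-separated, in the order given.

6, 11, 6, 1

row 2: T[2][1]=1·1+0=1  T[2][2]=1·0+1=1
row 3: T[3][1]=2·1+0=2  T[3][2]=2·1+1=3  T[3][3]=2·0+1=1
row 4: T[4][1]=3·2+0=6  T[4][2]=3·3+2=11  T[4][3]=3·1+3=6  T[4][4]=3·0+1=1
Read c(4,1) = 6, c(4,2) = 11, c(4,3) = 6, c(4,4) = 1.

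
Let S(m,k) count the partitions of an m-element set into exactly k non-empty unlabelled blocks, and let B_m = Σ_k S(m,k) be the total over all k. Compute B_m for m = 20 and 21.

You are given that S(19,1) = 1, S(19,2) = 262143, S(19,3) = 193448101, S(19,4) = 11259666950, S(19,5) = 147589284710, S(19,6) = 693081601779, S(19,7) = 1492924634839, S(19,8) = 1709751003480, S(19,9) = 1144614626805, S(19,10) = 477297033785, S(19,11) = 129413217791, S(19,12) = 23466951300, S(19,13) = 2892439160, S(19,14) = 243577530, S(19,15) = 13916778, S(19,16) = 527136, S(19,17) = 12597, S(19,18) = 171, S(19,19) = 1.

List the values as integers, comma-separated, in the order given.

row 20: T[20][1]=1·1+0=1  T[20][2]=2·262143+1=524287  T[20][3]=3·193448101+262143=580606446  T[20][4]=4·11259666950+193448101=45232115901  T[20][5]=5·147589284710+11259666950=749206090500  T[20][6]=6·693081601779+147589284710=4306078895384  T[20][7]=7·1492924634839+693081601779=11143554045652  T[20][8]=8·1709751003480+1492924634839=15170932662679  T[20][9]=9·1144614626805+1709751003480=12011282644725  T[20][10]=10·477297033785+1144614626805=5917584964655  T[20][11]=11·129413217791+477297033785=1900842429486  T[20][12]=12·23466951300+129413217791=411016633391  T[20][13]=13·2892439160+23466951300=61068660380  T[20][14]=14·243577530+2892439160=6302524580  T[20][15]=15·13916778+243577530=452329200  T[20][16]=16·527136+13916778=22350954  T[20][17]=17·12597+527136=741285  T[20][18]=18·171+12597=15675  T[20][19]=19·1+171=190  T[20][20]=20·0+1=1
row 21: T[21][1]=1·1+0=1  T[21][2]=2·524287+1=1048575  T[21][3]=3·580606446+524287=1742343625  T[21][4]=4·45232115901+580606446=181509070050  T[21][5]=5·749206090500+45232115901=3791262568401  T[21][6]=6·4306078895384+749206090500=26585679462804  T[21][7]=7·11143554045652+4306078895384=82310957214948  T[21][8]=8·15170932662679+11143554045652=132511015347084  T[21][9]=9·12011282644725+15170932662679=123272476465204  T[21][10]=10·5917584964655+12011282644725=71187132291275  T[21][11]=11·1900842429486+5917584964655=26826851689001  T[21][12]=12·411016633391+1900842429486=6833042030178  T[21][13]=13·61068660380+411016633391=1204909218331  T[21][14]=14·6302524580+61068660380=149304004500  T[21][15]=15·452329200+6302524580=13087462580  T[21][16]=16·22350954+452329200=809944464  T[21][17]=17·741285+22350954=34952799  T[21][18]=18·15675+741285=1023435  T[21][19]=19·190+15675=19285  T[21][20]=20·1+190=210  T[21][21]=21·0+1=1
B_20 = ΣS(20,k) = 1+524287+580606446+45232115901+749206090500+4306078895384+11143554045652+15170932662679+12011282644725+5917584964655+1900842429486+411016633391+61068660380+6302524580+452329200+22350954+741285+15675+190+1 = 51724158235372
B_21 = ΣS(21,k) = 1+1048575+1742343625+181509070050+3791262568401+26585679462804+82310957214948+132511015347084+123272476465204+71187132291275+26826851689001+6833042030178+1204909218331+149304004500+13087462580+809944464+34952799+1023435+19285+210+1 = 474869816156751

51724158235372, 474869816156751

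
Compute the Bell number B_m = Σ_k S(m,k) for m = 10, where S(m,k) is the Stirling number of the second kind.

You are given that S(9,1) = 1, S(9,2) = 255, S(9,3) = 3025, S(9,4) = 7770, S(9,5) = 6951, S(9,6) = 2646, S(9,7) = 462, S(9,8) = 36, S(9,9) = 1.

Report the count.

@10  (10,1):1·1+0→1, (10,2):255·2+1→511, (10,3):3025·3+255→9330, (10,4):7770·4+3025→34105, (10,5):6951·5+7770→42525, (10,6):2646·6+6951→22827, (10,7):462·7+2646→5880, (10,8):36·8+462→750, (10,9):1·9+36→45, (10,10):0·10+1→1
B_10 = ΣS(10,k) = 1+511+9330+34105+42525+22827+5880+750+45+1 = 115975

115975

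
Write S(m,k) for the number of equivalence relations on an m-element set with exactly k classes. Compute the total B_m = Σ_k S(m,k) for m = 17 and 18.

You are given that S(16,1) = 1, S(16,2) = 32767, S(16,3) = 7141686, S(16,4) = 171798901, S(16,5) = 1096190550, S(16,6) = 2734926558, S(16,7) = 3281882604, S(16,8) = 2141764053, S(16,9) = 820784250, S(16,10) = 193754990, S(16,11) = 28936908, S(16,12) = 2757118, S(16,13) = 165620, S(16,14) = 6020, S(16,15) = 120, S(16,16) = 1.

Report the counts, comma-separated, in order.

82864869804, 682076806159

[17] T[17,1]:1*1+0=1 · T[17,2]:2*32767+1=65535 · T[17,3]:3*7141686+32767=21457825 · T[17,4]:4*171798901+7141686=694337290 · T[17,5]:5*1096190550+171798901=5652751651 · T[17,6]:6*2734926558+1096190550=17505749898 · T[17,7]:7*3281882604+2734926558=25708104786 · T[17,8]:8*2141764053+3281882604=20415995028 · T[17,9]:9*820784250+2141764053=9528822303 · T[17,10]:10*193754990+820784250=2758334150 · T[17,11]:11*28936908+193754990=512060978 · T[17,12]:12*2757118+28936908=62022324 · T[17,13]:13*165620+2757118=4910178 · T[17,14]:14*6020+165620=249900 · T[17,15]:15*120+6020=7820 · T[17,16]:16*1+120=136 · T[17,17]:17*0+1=1
[18] T[18,1]:1*1+0=1 · T[18,2]:2*65535+1=131071 · T[18,3]:3*21457825+65535=64439010 · T[18,4]:4*694337290+21457825=2798806985 · T[18,5]:5*5652751651+694337290=28958095545 · T[18,6]:6*17505749898+5652751651=110687251039 · T[18,7]:7*25708104786+17505749898=197462483400 · T[18,8]:8*20415995028+25708104786=189036065010 · T[18,9]:9*9528822303+20415995028=106175395755 · T[18,10]:10*2758334150+9528822303=37112163803 · T[18,11]:11*512060978+2758334150=8391004908 · T[18,12]:12*62022324+512060978=1256328866 · T[18,13]:13*4910178+62022324=125854638 · T[18,14]:14*249900+4910178=8408778 · T[18,15]:15*7820+249900=367200 · T[18,16]:16*136+7820=9996 · T[18,17]:17*1+136=153 · T[18,18]:18*0+1=1
B_17 = ΣS(17,k) = 1+65535+21457825+694337290+5652751651+17505749898+25708104786+20415995028+9528822303+2758334150+512060978+62022324+4910178+249900+7820+136+1 = 82864869804
B_18 = ΣS(18,k) = 1+131071+64439010+2798806985+28958095545+110687251039+197462483400+189036065010+106175395755+37112163803+8391004908+1256328866+125854638+8408778+367200+9996+153+1 = 682076806159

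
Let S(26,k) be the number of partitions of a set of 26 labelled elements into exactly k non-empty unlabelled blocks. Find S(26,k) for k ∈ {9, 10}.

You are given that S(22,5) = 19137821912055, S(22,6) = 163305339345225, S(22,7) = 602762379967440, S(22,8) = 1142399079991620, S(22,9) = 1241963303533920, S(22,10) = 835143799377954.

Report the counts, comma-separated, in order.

11201516780955125625, 13199555372846848005

r23: T_23,6=6×163305339345225+19137821912055=998969857983405; T_23,7=7×602762379967440+163305339345225=4382641999117305; T_23,8=8×1142399079991620+602762379967440=9741955019900400; T_23,9=9×1241963303533920+1142399079991620=12320068811796900; T_23,10=10×835143799377954+1241963303533920=9593401297313460
r24: T_24,7=7×4382641999117305+998969857983405=31677463851804540; T_24,8=8×9741955019900400+4382641999117305=82318282158320505; T_24,9=9×12320068811796900+9741955019900400=120622574326072500; T_24,10=10×9593401297313460+12320068811796900=108254081784931500
r25: T_25,8=8×82318282158320505+31677463851804540=690223721118368580; T_25,9=9×120622574326072500+82318282158320505=1167921451092973005; T_25,10=10×108254081784931500+120622574326072500=1203163392175387500
r26: T_26,9=9×1167921451092973005+690223721118368580=11201516780955125625; T_26,10=10×1203163392175387500+1167921451092973005=13199555372846848005
Read S(26,9) = 11201516780955125625, S(26,10) = 13199555372846848005.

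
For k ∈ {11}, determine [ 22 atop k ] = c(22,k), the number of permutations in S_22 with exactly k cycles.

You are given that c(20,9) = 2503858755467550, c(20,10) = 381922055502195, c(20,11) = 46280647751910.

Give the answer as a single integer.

[21] T[21,10]:20*381922055502195+2503858755467550=10142299865511450 · T[21,11]:20*46280647751910+381922055502195=1307535010540395
[22] T[22,11]:21*1307535010540395+10142299865511450=37600535086859745
Read c(22,11) = 37600535086859745.

37600535086859745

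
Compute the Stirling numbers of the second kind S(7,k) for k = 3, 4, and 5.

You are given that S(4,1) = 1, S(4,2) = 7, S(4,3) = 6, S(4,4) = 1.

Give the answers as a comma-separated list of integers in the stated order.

301, 350, 140

r5: T_5,1=1×1+0=1; T_5,2=2×7+1=15; T_5,3=3×6+7=25; T_5,4=4×1+6=10; T_5,5=5×0+1=1
r6: T_6,2=2×15+1=31; T_6,3=3×25+15=90; T_6,4=4×10+25=65; T_6,5=5×1+10=15
r7: T_7,3=3×90+31=301; T_7,4=4×65+90=350; T_7,5=5×15+65=140
Read S(7,3) = 301, S(7,4) = 350, S(7,5) = 140.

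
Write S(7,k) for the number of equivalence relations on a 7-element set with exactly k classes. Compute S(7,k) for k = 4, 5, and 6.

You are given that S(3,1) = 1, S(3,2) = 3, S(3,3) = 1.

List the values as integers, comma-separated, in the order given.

i=4: T(4,1)=0+1·1=1 | T(4,2)=1+2·3=7 | T(4,3)=3+3·1=6 | T(4,4)=1+4·0=1
i=5: T(5,2)=1+2·7=15 | T(5,3)=7+3·6=25 | T(5,4)=6+4·1=10 | T(5,5)=1+5·0=1
i=6: T(6,3)=15+3·25=90 | T(6,4)=25+4·10=65 | T(6,5)=10+5·1=15 | T(6,6)=1+6·0=1
i=7: T(7,4)=90+4·65=350 | T(7,5)=65+5·15=140 | T(7,6)=15+6·1=21
Read S(7,4) = 350, S(7,5) = 140, S(7,6) = 21.

350, 140, 21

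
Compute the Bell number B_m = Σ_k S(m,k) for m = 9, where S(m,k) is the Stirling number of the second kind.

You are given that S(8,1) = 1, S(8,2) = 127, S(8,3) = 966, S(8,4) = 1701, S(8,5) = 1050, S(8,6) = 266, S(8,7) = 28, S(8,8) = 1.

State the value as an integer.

21147

@9  (9,1):1·1+0→1, (9,2):127·2+1→255, (9,3):966·3+127→3025, (9,4):1701·4+966→7770, (9,5):1050·5+1701→6951, (9,6):266·6+1050→2646, (9,7):28·7+266→462, (9,8):1·8+28→36, (9,9):0·9+1→1
B_9 = ΣS(9,k) = 1+255+3025+7770+6951+2646+462+36+1 = 21147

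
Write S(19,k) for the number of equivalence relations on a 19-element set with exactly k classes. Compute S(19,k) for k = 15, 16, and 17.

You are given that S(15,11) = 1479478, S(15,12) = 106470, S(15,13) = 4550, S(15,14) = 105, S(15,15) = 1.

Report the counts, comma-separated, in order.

13916778, 527136, 12597

r16: T_16,12=12×106470+1479478=2757118; T_16,13=13×4550+106470=165620; T_16,14=14×105+4550=6020; T_16,15=15×1+105=120; T_16,16=16×0+1=1
r17: T_17,13=13×165620+2757118=4910178; T_17,14=14×6020+165620=249900; T_17,15=15×120+6020=7820; T_17,16=16×1+120=136; T_17,17=17×0+1=1
r18: T_18,14=14×249900+4910178=8408778; T_18,15=15×7820+249900=367200; T_18,16=16×136+7820=9996; T_18,17=17×1+136=153
r19: T_19,15=15×367200+8408778=13916778; T_19,16=16×9996+367200=527136; T_19,17=17×153+9996=12597
Read S(19,15) = 13916778, S(19,16) = 527136, S(19,17) = 12597.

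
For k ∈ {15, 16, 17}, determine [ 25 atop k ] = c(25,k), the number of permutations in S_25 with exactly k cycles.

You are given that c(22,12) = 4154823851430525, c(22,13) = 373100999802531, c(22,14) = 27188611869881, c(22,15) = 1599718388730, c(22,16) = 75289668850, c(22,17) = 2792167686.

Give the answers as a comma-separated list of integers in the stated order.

@23  (23,13):373100999802531·22+4154823851430525→12363045847086207, (23,14):27188611869881·22+373100999802531→971250460939913, (23,15):1599718388730·22+27188611869881→62382416421941, (23,16):75289668850·22+1599718388730→3256091103430, (23,17):2792167686·22+75289668850→136717357942
@24  (24,14):971250460939913·23+12363045847086207→34701806448704206, (24,15):62382416421941·23+971250460939913→2406046038644556, (24,16):3256091103430·23+62382416421941→137272511800831, (24,17):136717357942·23+3256091103430→6400590336096
@25  (25,15):2406046038644556·24+34701806448704206→92446911376173550, (25,16):137272511800831·24+2406046038644556→5700586321864500, (25,17):6400590336096·24+137272511800831→290886679867135
Read c(25,15) = 92446911376173550, c(25,16) = 5700586321864500, c(25,17) = 290886679867135.

92446911376173550, 5700586321864500, 290886679867135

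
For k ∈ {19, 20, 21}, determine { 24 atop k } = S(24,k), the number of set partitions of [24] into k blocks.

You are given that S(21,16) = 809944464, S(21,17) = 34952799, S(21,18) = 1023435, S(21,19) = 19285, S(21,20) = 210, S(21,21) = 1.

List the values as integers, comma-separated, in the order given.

3880739170, 116972779, 2454606

@22  (22,17):34952799·17+809944464→1404142047, (22,18):1023435·18+34952799→53374629, (22,19):19285·19+1023435→1389850, (22,20):210·20+19285→23485, (22,21):1·21+210→231
@23  (23,18):53374629·18+1404142047→2364885369, (23,19):1389850·19+53374629→79781779, (23,20):23485·20+1389850→1859550, (23,21):231·21+23485→28336
@24  (24,19):79781779·19+2364885369→3880739170, (24,20):1859550·20+79781779→116972779, (24,21):28336·21+1859550→2454606
Read S(24,19) = 3880739170, S(24,20) = 116972779, S(24,21) = 2454606.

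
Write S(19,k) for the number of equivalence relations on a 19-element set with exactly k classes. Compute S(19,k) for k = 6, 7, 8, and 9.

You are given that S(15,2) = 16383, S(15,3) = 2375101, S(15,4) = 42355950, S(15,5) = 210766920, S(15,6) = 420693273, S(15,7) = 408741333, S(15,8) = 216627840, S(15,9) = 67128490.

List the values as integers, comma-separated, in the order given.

[16] T[16,3]:3*2375101+16383=7141686 · T[16,4]:4*42355950+2375101=171798901 · T[16,5]:5*210766920+42355950=1096190550 · T[16,6]:6*420693273+210766920=2734926558 · T[16,7]:7*408741333+420693273=3281882604 · T[16,8]:8*216627840+408741333=2141764053 · T[16,9]:9*67128490+216627840=820784250
[17] T[17,4]:4*171798901+7141686=694337290 · T[17,5]:5*1096190550+171798901=5652751651 · T[17,6]:6*2734926558+1096190550=17505749898 · T[17,7]:7*3281882604+2734926558=25708104786 · T[17,8]:8*2141764053+3281882604=20415995028 · T[17,9]:9*820784250+2141764053=9528822303
[18] T[18,5]:5*5652751651+694337290=28958095545 · T[18,6]:6*17505749898+5652751651=110687251039 · T[18,7]:7*25708104786+17505749898=197462483400 · T[18,8]:8*20415995028+25708104786=189036065010 · T[18,9]:9*9528822303+20415995028=106175395755
[19] T[19,6]:6*110687251039+28958095545=693081601779 · T[19,7]:7*197462483400+110687251039=1492924634839 · T[19,8]:8*189036065010+197462483400=1709751003480 · T[19,9]:9*106175395755+189036065010=1144614626805
Read S(19,6) = 693081601779, S(19,7) = 1492924634839, S(19,8) = 1709751003480, S(19,9) = 1144614626805.

693081601779, 1492924634839, 1709751003480, 1144614626805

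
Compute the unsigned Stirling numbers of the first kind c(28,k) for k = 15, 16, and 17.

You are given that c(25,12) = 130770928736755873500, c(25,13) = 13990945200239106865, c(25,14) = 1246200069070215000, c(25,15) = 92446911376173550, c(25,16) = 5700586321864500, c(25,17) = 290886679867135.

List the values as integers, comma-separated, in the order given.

[26] T[26,13]:25*13990945200239106865+130770928736755873500=480544558742733545125 · T[26,14]:25*1246200069070215000+13990945200239106865=45145946926994481865 · T[26,15]:25*92446911376173550+1246200069070215000=3557372853474553750 · T[26,16]:25*5700586321864500+92446911376173550=234961569422786050 · T[26,17]:25*290886679867135+5700586321864500=12972753318542875
[27] T[27,14]:26*45145946926994481865+480544558742733545125=1654339178844590073615 · T[27,15]:26*3557372853474553750+45145946926994481865=137637641117332879365 · T[27,16]:26*234961569422786050+3557372853474553750=9666373658466991050 · T[27,17]:26*12972753318542875+234961569422786050=572253155704900800
[28] T[28,15]:27*137637641117332879365+1654339178844590073615=5370555489012577816470 · T[28,16]:27*9666373658466991050+137637641117332879365=398629729895941637715 · T[28,17]:27*572253155704900800+9666373658466991050=25117208862499312650
Read c(28,15) = 5370555489012577816470, c(28,16) = 398629729895941637715, c(28,17) = 25117208862499312650.

5370555489012577816470, 398629729895941637715, 25117208862499312650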